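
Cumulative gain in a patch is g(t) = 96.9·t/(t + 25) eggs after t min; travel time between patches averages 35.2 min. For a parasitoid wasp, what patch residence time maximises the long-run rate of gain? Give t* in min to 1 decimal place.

Maximise g(t)/(T+t): set derivative to zero → g'(t)(T+t) = g(t).
g'(t) = 96.9·25/(t + 25)². Setting 96.9·25/(t+25)² = 96.9t/[(t+25)(35.2+t)] gives 25(35.2+t) = t(t+25), so t² = 25×35.2 = 880.
t* = √880 = 29.66 min.

29.7 min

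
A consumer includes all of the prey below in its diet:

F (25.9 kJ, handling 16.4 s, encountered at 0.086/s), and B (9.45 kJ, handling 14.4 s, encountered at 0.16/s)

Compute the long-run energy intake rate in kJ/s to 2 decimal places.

R = (0.086×25.9 + 0.16×9.45) / (1 + 0.086×16.4 + 0.16×14.4) = 3.739/4.714 = 0.7932 kJ/s.

0.79 kJ/s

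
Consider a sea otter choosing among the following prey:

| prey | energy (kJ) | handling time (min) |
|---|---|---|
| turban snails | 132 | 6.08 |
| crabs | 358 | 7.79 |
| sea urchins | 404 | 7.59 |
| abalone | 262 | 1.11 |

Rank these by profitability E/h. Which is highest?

In descending order of E/h:
abalone: 262/1.11 = 236 kJ/min
sea urchins: 404/7.59 = 53.2 kJ/min
crabs: 358/7.79 = 46 kJ/min
turban snails: 132/6.08 = 21.7 kJ/min

abalone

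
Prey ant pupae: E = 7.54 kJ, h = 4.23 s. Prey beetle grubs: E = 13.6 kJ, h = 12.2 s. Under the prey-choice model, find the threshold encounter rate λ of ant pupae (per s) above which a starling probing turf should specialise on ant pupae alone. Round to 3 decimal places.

At the threshold, the rate on ant pupae alone equals the profitability of beetle grubs: λ·7.54/(1 + λ·4.23) = 13.6/12.2 = 1.115.
Rearranging, λ(7.54 − 1.115×4.23) = 1.115, so λ = 1.115/2.825 = 0.3947 per s.

0.395 per s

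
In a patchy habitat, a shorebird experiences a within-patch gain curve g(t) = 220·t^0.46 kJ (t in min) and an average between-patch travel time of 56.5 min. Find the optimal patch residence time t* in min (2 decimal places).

48.13 min

By the marginal value theorem, leave when the instantaneous gain rate g'(t) equals the habitat-wide average g(t)/(T + t).
g'(t) = 0.46·220·t^-0.54. Setting 0.46·220·t^-0.54 = 220·t^0.46/(56.5+t) gives 0.46(56.5+t) = t, so 0.54·t = 0.46×56.5.
t* = 0.46×56.5/0.54 = 48.13 min.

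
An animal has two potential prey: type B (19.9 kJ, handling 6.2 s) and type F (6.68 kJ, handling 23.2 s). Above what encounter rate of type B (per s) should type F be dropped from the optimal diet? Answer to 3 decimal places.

Drop type F once their profitability E₂/h₂ falls below the rate achievable on type B alone: E₂/h₂ = λE₁/(1 + λh₁).
Solve for λ: λE₁h₂ = E₂(1 + λh₁) → λ(E₁h₂ − E₂h₁) = E₂ → λ = E₂/(E₁h₂ − E₂h₁).
λ = 6.68/(19.9×23.2 − 6.68×6.2) = 6.68/420.3 = 0.01589 per s.

0.016 per s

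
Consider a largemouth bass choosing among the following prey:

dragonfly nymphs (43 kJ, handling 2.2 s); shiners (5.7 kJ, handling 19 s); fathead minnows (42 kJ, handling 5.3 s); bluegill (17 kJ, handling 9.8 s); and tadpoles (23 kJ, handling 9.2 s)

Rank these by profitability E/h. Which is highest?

Profitability E/h (kJ/s): dragonfly nymphs = 43/2.2 = 19.5, shiners = 5.7/19 = 0.3, fathead minnows = 42/5.3 = 7.92, bluegill = 17/9.8 = 1.73, tadpoles = 23/9.2 = 2.5.
Ranked: dragonfly nymphs > fathead minnows > tadpoles > bluegill > shiners.

dragonfly nymphs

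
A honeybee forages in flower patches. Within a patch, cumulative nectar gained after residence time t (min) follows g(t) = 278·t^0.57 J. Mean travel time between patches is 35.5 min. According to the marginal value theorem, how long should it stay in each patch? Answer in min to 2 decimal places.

By the marginal value theorem, leave when the instantaneous gain rate g'(t) equals the habitat-wide average g(t)/(T + t).
g'(t) = 0.57·278·t^-0.43. Setting 0.57·278·t^-0.43 = 278·t^0.57/(35.5+t) gives 0.57(35.5+t) = t, so 0.43·t = 0.57×35.5.
t* = 0.57×35.5/0.43 = 47.06 min.

47.06 min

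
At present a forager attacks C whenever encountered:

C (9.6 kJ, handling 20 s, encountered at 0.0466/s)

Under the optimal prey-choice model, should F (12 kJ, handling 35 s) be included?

Yes

Current rate: (0.0466×9.6)/(1 + 0.0466×20) = 0.2316 kJ/s.
F: E/h = 12/35 = 0.3429 kJ/s.
0.3429 > 0.2316, so adding F raises the average — include it.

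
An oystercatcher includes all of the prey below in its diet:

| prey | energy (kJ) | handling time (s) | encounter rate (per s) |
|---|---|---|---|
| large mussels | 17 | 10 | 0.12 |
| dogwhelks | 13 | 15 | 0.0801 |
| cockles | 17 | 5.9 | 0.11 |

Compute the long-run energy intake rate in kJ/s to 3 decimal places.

1.222 kJ/s

R = Σλ_iE_i / (1 + Σλ_ih_i)
Numerator: 0.12×17 + 0.0801×13 + 0.11×17 = 4.951
Denominator: 1 + 0.12×10 + 0.0801×15 + 0.11×5.9 = 4.05
R = 4.951/4.05 = 1.222 kJ/s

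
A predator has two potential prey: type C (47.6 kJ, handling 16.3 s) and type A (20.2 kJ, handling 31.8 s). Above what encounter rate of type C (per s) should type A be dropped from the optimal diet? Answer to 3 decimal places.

0.017 per s

Drop type A once their profitability E₂/h₂ falls below the rate achievable on type C alone: E₂/h₂ = λE₁/(1 + λh₁).
Solve for λ: λE₁h₂ = E₂(1 + λh₁) → λ(E₁h₂ − E₂h₁) = E₂ → λ = E₂/(E₁h₂ − E₂h₁).
λ = 20.2/(47.6×31.8 − 20.2×16.3) = 20.2/1184 = 0.01705 per s.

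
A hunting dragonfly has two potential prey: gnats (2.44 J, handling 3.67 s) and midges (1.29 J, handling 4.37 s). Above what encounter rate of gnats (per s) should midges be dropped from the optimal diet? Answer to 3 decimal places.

0.218 per s

Drop midges once their profitability E₂/h₂ falls below the rate achievable on gnats alone: E₂/h₂ = λE₁/(1 + λh₁).
Solve for λ: λE₁h₂ = E₂(1 + λh₁) → λ(E₁h₂ − E₂h₁) = E₂ → λ = E₂/(E₁h₂ − E₂h₁).
λ = 1.29/(2.44×4.37 − 1.29×3.67) = 1.29/5.929 = 0.2176 per s.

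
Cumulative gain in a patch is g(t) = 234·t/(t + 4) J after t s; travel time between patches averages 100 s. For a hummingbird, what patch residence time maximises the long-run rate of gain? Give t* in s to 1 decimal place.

Optimal t* satisfies g'(t*) = g(t*)/(T + t*).
g'(t) = 234·4/(t + 4)². Setting 234·4/(t+4)² = 234t/[(t+4)(100+t)] gives 4(100+t) = t(t+4), so t² = 4×100 = 400.
t* = √400 = 20 s.

20.0 s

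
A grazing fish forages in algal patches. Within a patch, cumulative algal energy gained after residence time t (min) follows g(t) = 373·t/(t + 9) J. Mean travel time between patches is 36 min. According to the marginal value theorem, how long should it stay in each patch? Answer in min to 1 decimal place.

18.0 min

Optimal t* satisfies g'(t*) = g(t*)/(T + t*).
g'(t) = 373·9/(t + 9)². Setting 373·9/(t+9)² = 373t/[(t+9)(36+t)] gives 9(36+t) = t(t+9), so t² = 9×36 = 324.
t* = √324 = 18 min.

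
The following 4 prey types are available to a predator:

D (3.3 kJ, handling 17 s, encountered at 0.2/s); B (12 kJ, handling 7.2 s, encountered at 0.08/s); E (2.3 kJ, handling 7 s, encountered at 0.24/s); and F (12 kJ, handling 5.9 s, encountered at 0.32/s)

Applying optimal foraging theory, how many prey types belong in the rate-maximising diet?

2

Rank by E/h (kJ/s): F 2.03, B 1.67, E 0.329, D 0.194. Include each in turn until the next type's E/h falls below the running intake rate.
Rate on top 1: 1.33. B: 1.67 > 1.33 → include.
Rate on top 2: 1.386. E: 0.329 < 1.386 → exclude; stop.
Optimal diet: F, B — 2 of 4 types.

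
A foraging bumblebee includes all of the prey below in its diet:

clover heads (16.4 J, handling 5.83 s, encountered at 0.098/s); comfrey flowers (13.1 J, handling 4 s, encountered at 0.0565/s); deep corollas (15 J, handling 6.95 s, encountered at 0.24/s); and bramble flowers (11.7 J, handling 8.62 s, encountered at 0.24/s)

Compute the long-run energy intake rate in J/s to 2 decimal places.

R = Σλ_iE_i / (1 + Σλ_ih_i)
Numerator: 0.098×16.4 + 0.0565×13.1 + 0.24×15 + 0.24×11.7 = 8.755
Denominator: 1 + 0.098×5.83 + 0.0565×4 + 0.24×6.95 + 0.24×8.62 = 5.534
R = 8.755/5.534 = 1.582 J/s

1.58 J/s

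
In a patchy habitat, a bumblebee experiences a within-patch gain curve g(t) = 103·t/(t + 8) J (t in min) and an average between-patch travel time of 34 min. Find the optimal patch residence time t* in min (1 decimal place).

By the marginal value theorem, leave when the instantaneous gain rate g'(t) equals the habitat-wide average g(t)/(T + t).
g'(t) = 103·8/(t + 8)². Setting 103·8/(t+8)² = 103t/[(t+8)(34+t)] gives 8(34+t) = t(t+8), so t² = 8×34 = 272.
t* = √272 = 16.49 min.

16.5 min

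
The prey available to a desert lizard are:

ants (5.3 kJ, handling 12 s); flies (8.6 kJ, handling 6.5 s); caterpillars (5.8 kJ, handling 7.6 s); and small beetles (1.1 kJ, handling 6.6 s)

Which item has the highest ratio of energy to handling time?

In descending order of E/h:
flies: 8.6/6.5 = 1.32 kJ/s
caterpillars: 5.8/7.6 = 0.763 kJ/s
ants: 5.3/12 = 0.442 kJ/s
small beetles: 1.1/6.6 = 0.167 kJ/s

flies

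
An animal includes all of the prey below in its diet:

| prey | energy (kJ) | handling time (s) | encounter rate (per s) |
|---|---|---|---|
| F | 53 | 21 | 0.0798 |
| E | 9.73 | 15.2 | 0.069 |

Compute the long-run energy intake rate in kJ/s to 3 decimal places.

1.316 kJ/s

R = (0.0798×53 + 0.069×9.73) / (1 + 0.0798×21 + 0.069×15.2) = 4.901/3.725 = 1.316 kJ/s.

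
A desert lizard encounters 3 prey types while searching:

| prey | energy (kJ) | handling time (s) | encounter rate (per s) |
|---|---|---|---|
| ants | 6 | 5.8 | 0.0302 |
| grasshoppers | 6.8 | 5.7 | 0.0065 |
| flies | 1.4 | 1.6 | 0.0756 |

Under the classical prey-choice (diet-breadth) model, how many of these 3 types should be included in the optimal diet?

Profitabilities (E/h, kJ/s): grasshoppers 1.19, ants 1.03, flies 0.875. Add prey in this order while the next type's profitability exceeds the intake rate on those already taken.
Rate on top 1: 0.04262. ants: 1.03 > 0.04262 → include.
Rate on top 2: 0.1859. flies: 0.875 > 0.1859 → include.
Optimal diet: grasshoppers, ants, flies — 3 of 3 types.

3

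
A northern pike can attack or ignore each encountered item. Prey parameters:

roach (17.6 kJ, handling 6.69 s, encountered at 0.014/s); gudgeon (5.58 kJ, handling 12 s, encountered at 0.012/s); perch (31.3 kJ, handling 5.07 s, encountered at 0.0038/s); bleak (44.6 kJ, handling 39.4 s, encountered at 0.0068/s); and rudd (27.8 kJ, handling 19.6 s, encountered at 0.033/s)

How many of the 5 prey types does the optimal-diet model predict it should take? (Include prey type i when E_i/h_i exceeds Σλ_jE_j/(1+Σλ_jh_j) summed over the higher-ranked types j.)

4

Profitabilities (E/h, kJ/s): perch 6.17, roach 2.63, rudd 1.42, bleak 1.13, gudgeon 0.465. Add prey in this order while the next type's profitability exceeds the intake rate on those already taken.
Rate on top 1: 0.1167. roach: 2.63 > 0.1167 → include.
Rate on top 2: 0.3283. rudd: 1.42 > 0.3283 → include.
Rate on top 3: 0.7289. bleak: 1.13 > 0.7289 → include.
Rate on top 4: 0.7822. gudgeon: 0.465 < 0.7822 → exclude; stop.
Optimal diet: perch, roach, rudd, bleak — 4 of 5 types.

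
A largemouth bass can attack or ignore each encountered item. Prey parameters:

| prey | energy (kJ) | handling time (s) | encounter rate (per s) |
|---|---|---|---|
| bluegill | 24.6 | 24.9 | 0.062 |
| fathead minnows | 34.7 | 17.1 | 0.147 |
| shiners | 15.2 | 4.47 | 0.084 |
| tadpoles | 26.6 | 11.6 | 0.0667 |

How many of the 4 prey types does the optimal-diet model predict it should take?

Rank by E/h (kJ/s): shiners 3.4, tadpoles 2.29, fathead minnows 2.03, bluegill 0.988. Include each in turn until the next type's E/h falls below the running intake rate.
Rate on top 1: 0.9283. tadpoles: 2.29 > 0.9283 → include.
Rate on top 2: 1.42. fathead minnows: 2.03 > 1.42 → include.
Rate on top 3: 1.748. bluegill: 0.988 < 1.748 → exclude; stop.
Optimal diet: shiners, tadpoles, fathead minnows — 3 of 4 types.

3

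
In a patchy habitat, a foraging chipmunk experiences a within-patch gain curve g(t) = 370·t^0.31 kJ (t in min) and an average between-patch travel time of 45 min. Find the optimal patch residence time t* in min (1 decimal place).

Optimal t* satisfies g'(t*) = g(t*)/(T + t*).
g'(t) = 0.31·370·t^-0.69. Setting 0.31·370·t^-0.69 = 370·t^0.31/(45+t) gives 0.31(45+t) = t, so 0.69·t = 0.31×45.
t* = 0.31×45/0.69 = 20.22 min.

20.2 min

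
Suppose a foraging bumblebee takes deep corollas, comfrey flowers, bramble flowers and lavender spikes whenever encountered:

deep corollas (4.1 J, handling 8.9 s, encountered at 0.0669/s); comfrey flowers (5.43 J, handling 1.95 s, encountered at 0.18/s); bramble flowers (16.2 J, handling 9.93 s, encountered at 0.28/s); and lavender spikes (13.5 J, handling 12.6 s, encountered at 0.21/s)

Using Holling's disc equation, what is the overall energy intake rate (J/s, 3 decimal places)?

1.170 J/s

R = (0.0669×4.1 + 0.18×5.43 + 0.28×16.2 + 0.21×13.5) / (1 + 0.0669×8.9 + 0.18×1.95 + 0.28×9.93 + 0.21×12.6) = 8.623/7.373 = 1.17 J/s.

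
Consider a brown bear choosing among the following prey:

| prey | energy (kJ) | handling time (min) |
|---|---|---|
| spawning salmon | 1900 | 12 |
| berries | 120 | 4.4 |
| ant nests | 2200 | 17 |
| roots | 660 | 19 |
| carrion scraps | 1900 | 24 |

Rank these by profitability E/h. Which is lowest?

Profitability E/h (kJ/min): spawning salmon = 1900/12 = 158, berries = 120/4.4 = 27.3, ant nests = 2200/17 = 129, roots = 660/19 = 34.7, carrion scraps = 1900/24 = 79.2.
Ranked: spawning salmon > ant nests > carrion scraps > roots > berries.

berries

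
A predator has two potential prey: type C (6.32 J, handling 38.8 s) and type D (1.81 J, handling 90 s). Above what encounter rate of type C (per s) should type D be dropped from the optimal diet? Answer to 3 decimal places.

At the threshold, the rate on type C alone equals the profitability of type D: λ·6.32/(1 + λ·38.8) = 1.81/90 = 0.02011.
Rearranging, λ(6.32 − 0.02011×38.8) = 0.02011, so λ = 0.02011/5.54 = 0.00363 per s.

0.004 per s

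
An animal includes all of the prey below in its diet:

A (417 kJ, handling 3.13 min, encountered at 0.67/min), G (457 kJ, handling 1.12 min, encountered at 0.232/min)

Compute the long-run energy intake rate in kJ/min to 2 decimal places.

R = (0.67×417 + 0.232×457) / (1 + 0.67×3.13 + 0.232×1.12) = 385.4/3.357 = 114.8 kJ/min.

114.81 kJ/min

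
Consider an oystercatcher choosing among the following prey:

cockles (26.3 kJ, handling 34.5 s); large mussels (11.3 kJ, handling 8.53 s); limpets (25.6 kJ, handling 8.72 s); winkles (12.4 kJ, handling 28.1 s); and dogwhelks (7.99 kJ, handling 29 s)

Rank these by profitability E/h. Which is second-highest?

large mussels

Profitability E/h (kJ/s): cockles = 26.3/34.5 = 0.762, large mussels = 11.3/8.53 = 1.32, limpets = 25.6/8.72 = 2.94, winkles = 12.4/28.1 = 0.441, dogwhelks = 7.99/29 = 0.276.
Ranked: limpets > large mussels > cockles > winkles > dogwhelks.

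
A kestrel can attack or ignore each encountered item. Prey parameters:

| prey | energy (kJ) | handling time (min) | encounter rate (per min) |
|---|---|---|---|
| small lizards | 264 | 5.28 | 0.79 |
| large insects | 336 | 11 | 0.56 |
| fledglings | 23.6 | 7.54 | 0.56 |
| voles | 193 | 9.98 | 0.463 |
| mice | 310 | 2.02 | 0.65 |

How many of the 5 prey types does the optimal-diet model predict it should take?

E/h in descending order: mice 153, small lizards 50, large insects 30.5, voles 19.3, fledglings 3.13 kJ/min. The optimal diet is the largest prefix of this list for which every included type satisfies E_i/h_i > R on the types above it.
Rate on top 1: 87.12. small lizards: 50 < 87.12 → exclude; stop.
Optimal diet: mice — 1 of 5 types.

1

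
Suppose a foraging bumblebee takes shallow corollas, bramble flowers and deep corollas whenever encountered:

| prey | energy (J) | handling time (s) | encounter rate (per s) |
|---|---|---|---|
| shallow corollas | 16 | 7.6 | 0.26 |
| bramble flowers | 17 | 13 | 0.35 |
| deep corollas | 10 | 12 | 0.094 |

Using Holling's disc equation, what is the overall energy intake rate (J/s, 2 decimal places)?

R = Σλ_iE_i / (1 + Σλ_ih_i)
Numerator: 0.26×16 + 0.35×17 + 0.094×10 = 11.05
Denominator: 1 + 0.26×7.6 + 0.35×13 + 0.094×12 = 8.654
R = 11.05/8.654 = 1.277 J/s

1.28 J/s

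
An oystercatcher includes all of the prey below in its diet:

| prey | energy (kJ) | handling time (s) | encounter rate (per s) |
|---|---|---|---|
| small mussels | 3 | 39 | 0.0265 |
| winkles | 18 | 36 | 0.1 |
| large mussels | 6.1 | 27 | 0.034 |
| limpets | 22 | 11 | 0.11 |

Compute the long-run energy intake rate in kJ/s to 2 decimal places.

R = Σλ_iE_i / (1 + Σλ_ih_i)
Numerator: 0.0265×3 + 0.1×18 + 0.034×6.1 + 0.11×22 = 4.507
Denominator: 1 + 0.0265×39 + 0.1×36 + 0.034×27 + 0.11×11 = 7.761
R = 4.507/7.761 = 0.5807 kJ/s

0.58 kJ/s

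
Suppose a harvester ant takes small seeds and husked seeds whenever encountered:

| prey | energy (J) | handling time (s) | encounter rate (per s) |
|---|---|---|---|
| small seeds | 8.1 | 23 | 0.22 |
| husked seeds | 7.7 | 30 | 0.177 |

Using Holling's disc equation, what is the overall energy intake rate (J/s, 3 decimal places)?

0.277 J/s

R = Σλ_iE_i / (1 + Σλ_ih_i)
Numerator: 0.22×8.1 + 0.177×7.7 = 3.145
Denominator: 1 + 0.22×23 + 0.177×30 = 11.37
R = 3.145/11.37 = 0.2766 J/s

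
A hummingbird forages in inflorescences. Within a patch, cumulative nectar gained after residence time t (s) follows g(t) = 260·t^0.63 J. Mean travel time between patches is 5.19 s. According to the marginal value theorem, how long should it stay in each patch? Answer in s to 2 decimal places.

By the marginal value theorem, leave when the instantaneous gain rate g'(t) equals the habitat-wide average g(t)/(T + t).
g'(t) = 0.63·260·t^-0.37. Setting 0.63·260·t^-0.37 = 260·t^0.63/(5.19+t) gives 0.63(5.19+t) = t, so 0.37·t = 0.63×5.19.
t* = 0.63×5.19/0.37 = 8.837 s.

8.84 s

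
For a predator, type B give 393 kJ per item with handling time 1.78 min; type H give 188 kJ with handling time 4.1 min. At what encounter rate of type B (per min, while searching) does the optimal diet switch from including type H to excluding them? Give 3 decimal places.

Drop type H once their profitability E₂/h₂ falls below the rate achievable on type B alone: E₂/h₂ = λE₁/(1 + λh₁).
Solve for λ: λE₁h₂ = E₂(1 + λh₁) → λ(E₁h₂ − E₂h₁) = E₂ → λ = E₂/(E₁h₂ − E₂h₁).
λ = 188/(393×4.1 − 188×1.78) = 188/1277 = 0.1473 per min.

0.147 per min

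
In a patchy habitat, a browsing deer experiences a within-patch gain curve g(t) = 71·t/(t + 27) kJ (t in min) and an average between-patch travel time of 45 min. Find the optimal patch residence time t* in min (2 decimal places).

By the marginal value theorem, leave when the instantaneous gain rate g'(t) equals the habitat-wide average g(t)/(T + t).
g'(t) = 71·27/(t + 27)². Setting 71·27/(t+27)² = 71t/[(t+27)(45+t)] gives 27(45+t) = t(t+27), so t² = 27×45 = 1215.
t* = √1215 = 34.86 min.

34.86 min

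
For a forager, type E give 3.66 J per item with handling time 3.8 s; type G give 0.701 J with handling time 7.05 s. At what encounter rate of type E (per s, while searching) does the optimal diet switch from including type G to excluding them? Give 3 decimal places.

0.030 per s

Drop type G once their profitability E₂/h₂ falls below the rate achievable on type E alone: E₂/h₂ = λE₁/(1 + λh₁).
Solve for λ: λE₁h₂ = E₂(1 + λh₁) → λ(E₁h₂ − E₂h₁) = E₂ → λ = E₂/(E₁h₂ − E₂h₁).
λ = 0.701/(3.66×7.05 − 0.701×3.8) = 0.701/23.14 = 0.03029 per s.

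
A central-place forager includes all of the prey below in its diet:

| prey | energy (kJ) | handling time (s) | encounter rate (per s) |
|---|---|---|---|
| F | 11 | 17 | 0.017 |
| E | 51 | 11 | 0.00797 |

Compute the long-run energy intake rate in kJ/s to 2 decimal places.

R = Σλ_iE_i / (1 + Σλ_ih_i)
Numerator: 0.017×11 + 0.00797×51 = 0.5935
Denominator: 1 + 0.017×17 + 0.00797×11 = 1.377
R = 0.5935/1.377 = 0.4311 kJ/s

0.43 kJ/s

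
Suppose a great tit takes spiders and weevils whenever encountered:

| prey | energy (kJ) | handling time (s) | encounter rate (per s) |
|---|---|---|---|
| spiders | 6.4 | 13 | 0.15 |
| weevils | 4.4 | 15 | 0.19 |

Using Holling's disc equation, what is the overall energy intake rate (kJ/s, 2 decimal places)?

0.31 kJ/s

R = Σλ_iE_i / (1 + Σλ_ih_i)
Numerator: 0.15×6.4 + 0.19×4.4 = 1.796
Denominator: 1 + 0.15×13 + 0.19×15 = 5.8
R = 1.796/5.8 = 0.3097 kJ/s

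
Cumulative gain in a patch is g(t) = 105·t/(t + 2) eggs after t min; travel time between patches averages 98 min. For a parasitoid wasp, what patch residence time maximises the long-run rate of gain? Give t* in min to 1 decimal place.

14.0 min

By the marginal value theorem, leave when the instantaneous gain rate g'(t) equals the habitat-wide average g(t)/(T + t).
g'(t) = 105·2/(t + 2)². Setting 105·2/(t+2)² = 105t/[(t+2)(98+t)] gives 2(98+t) = t(t+2), so t² = 2×98 = 196.
t* = √196 = 14 min.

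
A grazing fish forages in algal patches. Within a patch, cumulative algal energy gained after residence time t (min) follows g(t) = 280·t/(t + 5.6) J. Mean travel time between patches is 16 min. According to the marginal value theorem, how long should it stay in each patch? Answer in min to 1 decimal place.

9.5 min

Maximise g(t)/(T+t): set derivative to zero → g'(t)(T+t) = g(t).
g'(t) = 280·5.6/(t + 5.6)². Setting 280·5.6/(t+5.6)² = 280t/[(t+5.6)(16+t)] gives 5.6(16+t) = t(t+5.6), so t² = 5.6×16 = 89.6.
t* = √89.6 = 9.466 min.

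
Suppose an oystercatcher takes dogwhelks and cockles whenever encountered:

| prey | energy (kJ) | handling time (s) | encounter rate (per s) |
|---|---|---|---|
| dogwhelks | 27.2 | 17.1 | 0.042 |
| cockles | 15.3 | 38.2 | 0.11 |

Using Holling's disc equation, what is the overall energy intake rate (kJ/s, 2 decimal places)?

0.48 kJ/s

R = Σλ_iE_i / (1 + Σλ_ih_i)
Numerator: 0.042×27.2 + 0.11×15.3 = 2.825
Denominator: 1 + 0.042×17.1 + 0.11×38.2 = 5.92
R = 2.825/5.92 = 0.4772 kJ/s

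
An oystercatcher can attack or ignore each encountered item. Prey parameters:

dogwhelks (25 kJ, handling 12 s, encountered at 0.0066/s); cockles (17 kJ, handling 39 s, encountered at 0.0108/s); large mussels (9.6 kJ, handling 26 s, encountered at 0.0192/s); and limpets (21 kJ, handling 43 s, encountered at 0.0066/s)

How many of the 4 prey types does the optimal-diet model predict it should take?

E/h in descending order: dogwhelks 2.08, limpets 0.488, cockles 0.436, large mussels 0.369 kJ/s. The optimal diet is the largest prefix of this list for which every included type satisfies E_i/h_i > R on the types above it.
Rate on top 1: 0.1529. limpets: 0.488 > 0.1529 → include.
Rate on top 2: 0.2227. cockles: 0.436 > 0.2227 → include.
Rate on top 3: 0.2731. large mussels: 0.369 > 0.2731 → include.
Optimal diet: dogwhelks, limpets, cockles, large mussels — 4 of 4 types.

4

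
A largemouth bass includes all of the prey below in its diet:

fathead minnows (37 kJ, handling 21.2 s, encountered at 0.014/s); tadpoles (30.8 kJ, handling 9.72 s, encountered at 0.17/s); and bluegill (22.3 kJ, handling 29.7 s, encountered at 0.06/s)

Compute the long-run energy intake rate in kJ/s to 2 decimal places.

R = (0.014×37 + 0.17×30.8 + 0.06×22.3) / (1 + 0.014×21.2 + 0.17×9.72 + 0.06×29.7) = 7.092/4.731 = 1.499 kJ/s.

1.50 kJ/s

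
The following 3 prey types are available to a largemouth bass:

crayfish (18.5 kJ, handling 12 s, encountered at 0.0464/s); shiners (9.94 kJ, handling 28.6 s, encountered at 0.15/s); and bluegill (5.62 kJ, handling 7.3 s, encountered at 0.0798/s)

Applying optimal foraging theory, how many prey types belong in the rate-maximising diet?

2

Rank by E/h (kJ/s): crayfish 1.54, bluegill 0.77, shiners 0.348. Include each in turn until the next type's E/h falls below the running intake rate.
Rate on top 1: 0.5514. bluegill: 0.77 > 0.5514 → include.
Rate on top 2: 0.6109. shiners: 0.348 < 0.6109 → exclude; stop.
Optimal diet: crayfish, bluegill — 2 of 3 types.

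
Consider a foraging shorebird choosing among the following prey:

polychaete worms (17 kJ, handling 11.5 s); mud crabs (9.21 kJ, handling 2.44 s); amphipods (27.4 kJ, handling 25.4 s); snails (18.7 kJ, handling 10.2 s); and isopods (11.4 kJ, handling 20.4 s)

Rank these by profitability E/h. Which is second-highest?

Profitability E/h (kJ/s): polychaete worms = 17/11.5 = 1.48, mud crabs = 9.21/2.44 = 3.77, amphipods = 27.4/25.4 = 1.08, snails = 18.7/10.2 = 1.83, isopods = 11.4/20.4 = 0.559.
Ranked: mud crabs > snails > polychaete worms > amphipods > isopods.

snails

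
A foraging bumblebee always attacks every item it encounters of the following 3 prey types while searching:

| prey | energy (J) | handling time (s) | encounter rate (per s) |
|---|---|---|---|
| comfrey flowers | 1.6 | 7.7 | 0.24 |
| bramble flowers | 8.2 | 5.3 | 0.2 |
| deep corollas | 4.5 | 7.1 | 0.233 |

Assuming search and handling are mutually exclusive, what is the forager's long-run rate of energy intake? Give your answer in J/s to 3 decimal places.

R = Σλ_iE_i / (1 + Σλ_ih_i)
Numerator: 0.24×1.6 + 0.2×8.2 + 0.233×4.5 = 3.072
Denominator: 1 + 0.24×7.7 + 0.2×5.3 + 0.233×7.1 = 5.562
R = 3.072/5.562 = 0.5524 J/s

0.552 J/s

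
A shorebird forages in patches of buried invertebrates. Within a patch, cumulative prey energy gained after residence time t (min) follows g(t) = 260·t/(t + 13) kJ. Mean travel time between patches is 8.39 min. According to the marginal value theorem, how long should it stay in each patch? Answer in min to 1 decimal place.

By the marginal value theorem, leave when the instantaneous gain rate g'(t) equals the habitat-wide average g(t)/(T + t).
g'(t) = 260·13/(t + 13)². Setting 260·13/(t+13)² = 260t/[(t+13)(8.39+t)] gives 13(8.39+t) = t(t+13), so t² = 13×8.39 = 109.1.
t* = √109.1 = 10.44 min.

10.4 min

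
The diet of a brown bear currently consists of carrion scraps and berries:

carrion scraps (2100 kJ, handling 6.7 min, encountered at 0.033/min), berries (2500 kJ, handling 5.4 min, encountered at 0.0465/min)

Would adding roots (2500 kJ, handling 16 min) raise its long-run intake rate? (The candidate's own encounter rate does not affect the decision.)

Intake rate on the current diet: R = (0.033×2100 + 0.0465×2500) / (1 + 0.033×6.7 + 0.0465×5.4) = 185.6/1.472 = 126 kJ/min.
roots: E/h = 2500/16 = 156.2 kJ/min.
156.2 > 126, so adding roots raises the average — include it.

Yes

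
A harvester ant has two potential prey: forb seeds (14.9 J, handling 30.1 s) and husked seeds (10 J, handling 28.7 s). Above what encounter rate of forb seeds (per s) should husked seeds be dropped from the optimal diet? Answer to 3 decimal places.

At the threshold, the rate on forb seeds alone equals the profitability of husked seeds: λ·14.9/(1 + λ·30.1) = 10/28.7 = 0.3484.
Rearranging, λ(14.9 − 0.3484×30.1) = 0.3484, so λ = 0.3484/4.412 = 0.07897 per s.

0.079 per s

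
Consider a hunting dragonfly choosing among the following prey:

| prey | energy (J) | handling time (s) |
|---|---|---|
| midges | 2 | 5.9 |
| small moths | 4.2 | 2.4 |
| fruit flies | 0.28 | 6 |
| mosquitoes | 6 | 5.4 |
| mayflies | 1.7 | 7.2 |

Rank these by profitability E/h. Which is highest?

In descending order of E/h:
small moths: 4.2/2.4 = 1.75 J/s
mosquitoes: 6/5.4 = 1.11 J/s
midges: 2/5.9 = 0.339 J/s
mayflies: 1.7/7.2 = 0.236 J/s
fruit flies: 0.28/6 = 0.0467 J/s

small moths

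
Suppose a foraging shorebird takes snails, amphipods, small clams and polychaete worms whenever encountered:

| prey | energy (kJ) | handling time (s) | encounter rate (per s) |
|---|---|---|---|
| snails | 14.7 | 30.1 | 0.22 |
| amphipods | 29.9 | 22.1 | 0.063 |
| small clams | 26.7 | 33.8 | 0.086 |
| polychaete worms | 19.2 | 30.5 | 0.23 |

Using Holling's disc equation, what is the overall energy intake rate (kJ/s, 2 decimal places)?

0.62 kJ/s

Energy encountered per unit search time: 0.22×14.7 + 0.063×29.9 + 0.086×26.7 + 0.23×19.2 = 11.83 kJ/s.
Handling time per unit search time: 0.22×30.1 + 0.063×22.1 + 0.086×33.8 + 0.23×30.5 = 17.94.
Rate = 11.83/(1 + 17.94) = 0.6247 kJ/s.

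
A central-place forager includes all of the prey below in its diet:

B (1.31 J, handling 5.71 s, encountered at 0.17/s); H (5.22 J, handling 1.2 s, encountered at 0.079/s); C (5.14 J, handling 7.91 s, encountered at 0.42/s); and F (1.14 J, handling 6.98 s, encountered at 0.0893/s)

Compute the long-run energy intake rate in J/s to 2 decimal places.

R = (0.17×1.31 + 0.079×5.22 + 0.42×5.14 + 0.0893×1.14) / (1 + 0.17×5.71 + 0.079×1.2 + 0.42×7.91 + 0.0893×6.98) = 2.896/6.011 = 0.4817 J/s.

0.48 J/s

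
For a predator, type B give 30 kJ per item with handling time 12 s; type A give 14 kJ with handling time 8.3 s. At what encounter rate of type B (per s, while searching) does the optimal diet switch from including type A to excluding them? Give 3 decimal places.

At the threshold, the rate on type B alone equals the profitability of type A: λ·30/(1 + λ·12) = 14/8.3 = 1.687.
Rearranging, λ(30 − 1.687×12) = 1.687, so λ = 1.687/9.759 = 0.1728 per s.

0.173 per s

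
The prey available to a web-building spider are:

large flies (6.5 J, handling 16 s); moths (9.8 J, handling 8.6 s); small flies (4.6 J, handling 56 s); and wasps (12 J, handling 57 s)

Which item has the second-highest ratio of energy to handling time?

Profitability E/h (J/s): large flies = 6.5/16 = 0.406, moths = 9.8/8.6 = 1.14, small flies = 4.6/56 = 0.0821, wasps = 12/57 = 0.211.
Ranked: moths > large flies > wasps > small flies.

large flies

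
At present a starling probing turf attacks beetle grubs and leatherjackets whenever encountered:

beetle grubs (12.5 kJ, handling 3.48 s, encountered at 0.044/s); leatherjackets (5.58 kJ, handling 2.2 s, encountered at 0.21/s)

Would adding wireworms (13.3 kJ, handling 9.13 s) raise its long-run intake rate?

Current rate: (0.044×12.5 + 0.21×5.58)/(1 + 0.044×3.48 + 0.21×2.2) = 1.066 kJ/s.
Profitability of wireworms: 13.3/9.13 = 1.457 kJ/s.
1.457 > 1.066, so adding wireworms raises the average — include it.

Yes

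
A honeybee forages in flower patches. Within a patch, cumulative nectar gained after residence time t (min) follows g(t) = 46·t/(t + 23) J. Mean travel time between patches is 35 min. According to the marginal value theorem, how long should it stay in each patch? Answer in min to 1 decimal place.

28.4 min

By the marginal value theorem, leave when the instantaneous gain rate g'(t) equals the habitat-wide average g(t)/(T + t).
g'(t) = 46·23/(t + 23)². Setting 46·23/(t+23)² = 46t/[(t+23)(35+t)] gives 23(35+t) = t(t+23), so t² = 23×35 = 805.
t* = √805 = 28.37 min.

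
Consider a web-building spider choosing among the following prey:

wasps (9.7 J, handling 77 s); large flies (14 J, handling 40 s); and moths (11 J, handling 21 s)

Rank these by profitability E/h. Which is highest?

moths

In descending order of E/h:
moths: 11/21 = 0.524 J/s
large flies: 14/40 = 0.35 J/s
wasps: 9.7/77 = 0.126 J/s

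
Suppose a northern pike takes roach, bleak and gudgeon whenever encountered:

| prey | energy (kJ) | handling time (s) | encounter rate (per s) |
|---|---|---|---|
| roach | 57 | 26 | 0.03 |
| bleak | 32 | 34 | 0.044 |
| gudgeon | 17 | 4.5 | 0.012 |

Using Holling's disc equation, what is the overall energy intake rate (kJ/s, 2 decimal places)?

1.00 kJ/s

R = Σλ_iE_i / (1 + Σλ_ih_i)
Numerator: 0.03×57 + 0.044×32 + 0.012×17 = 3.322
Denominator: 1 + 0.03×26 + 0.044×34 + 0.012×4.5 = 3.33
R = 3.322/3.33 = 0.9976 kJ/s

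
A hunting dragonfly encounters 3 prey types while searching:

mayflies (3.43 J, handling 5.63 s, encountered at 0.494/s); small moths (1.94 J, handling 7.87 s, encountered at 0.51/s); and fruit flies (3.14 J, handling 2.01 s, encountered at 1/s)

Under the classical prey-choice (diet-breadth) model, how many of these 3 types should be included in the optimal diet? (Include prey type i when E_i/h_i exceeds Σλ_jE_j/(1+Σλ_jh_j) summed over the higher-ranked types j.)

1

E/h in descending order: fruit flies 1.56, mayflies 0.609, small moths 0.247 J/s. The optimal diet is the largest prefix of this list for which every included type satisfies E_i/h_i > R on the types above it.
Rate on top 1: 1.043. mayflies: 0.609 < 1.043 → exclude; stop.
Optimal diet: fruit flies — 1 of 3 types.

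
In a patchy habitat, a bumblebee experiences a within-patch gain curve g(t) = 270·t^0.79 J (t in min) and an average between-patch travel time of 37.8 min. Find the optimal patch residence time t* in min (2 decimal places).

142.20 min

Optimal t* satisfies g'(t*) = g(t*)/(T + t*).
g'(t) = 0.79·270·t^-0.21. Setting 0.79·270·t^-0.21 = 270·t^0.79/(37.8+t) gives 0.79(37.8+t) = t, so 0.21·t = 0.79×37.8.
t* = 0.79×37.8/0.21 = 142.2 min.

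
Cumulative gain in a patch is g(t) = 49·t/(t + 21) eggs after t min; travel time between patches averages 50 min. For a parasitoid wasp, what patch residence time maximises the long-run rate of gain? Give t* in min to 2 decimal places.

32.40 min

Optimal t* satisfies g'(t*) = g(t*)/(T + t*).
g'(t) = 49·21/(t + 21)². Setting 49·21/(t+21)² = 49t/[(t+21)(50+t)] gives 21(50+t) = t(t+21), so t² = 21×50 = 1050.
t* = √1050 = 32.4 min.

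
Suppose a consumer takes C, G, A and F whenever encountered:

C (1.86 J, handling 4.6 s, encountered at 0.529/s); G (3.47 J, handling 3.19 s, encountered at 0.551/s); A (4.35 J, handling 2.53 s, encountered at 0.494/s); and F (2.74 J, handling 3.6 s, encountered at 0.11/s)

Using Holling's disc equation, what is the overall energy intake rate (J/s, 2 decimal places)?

R = (0.529×1.86 + 0.551×3.47 + 0.494×4.35 + 0.11×2.74) / (1 + 0.529×4.6 + 0.551×3.19 + 0.494×2.53 + 0.11×3.6) = 5.346/6.837 = 0.782 J/s.

0.78 J/s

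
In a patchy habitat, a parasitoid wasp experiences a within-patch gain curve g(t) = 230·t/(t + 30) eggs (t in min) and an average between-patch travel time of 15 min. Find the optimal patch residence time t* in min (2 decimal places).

Optimal t* satisfies g'(t*) = g(t*)/(T + t*).
g'(t) = 230·30/(t + 30)². Setting 230·30/(t+30)² = 230t/[(t+30)(15+t)] gives 30(15+t) = t(t+30), so t² = 30×15 = 450.
t* = √450 = 21.21 min.

21.21 min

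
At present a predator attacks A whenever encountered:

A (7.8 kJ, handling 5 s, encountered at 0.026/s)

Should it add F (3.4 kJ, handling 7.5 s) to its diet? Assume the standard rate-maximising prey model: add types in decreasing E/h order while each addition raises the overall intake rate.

On A alone, R = ΣλE/(1+Σλh) = 0.2028/1.13 = 0.1795 kJ/s.
Profitability of F: 3.4/7.5 = 0.4533 kJ/s.
Since 0.4533 > R, including F increases the long-run rate.

Yes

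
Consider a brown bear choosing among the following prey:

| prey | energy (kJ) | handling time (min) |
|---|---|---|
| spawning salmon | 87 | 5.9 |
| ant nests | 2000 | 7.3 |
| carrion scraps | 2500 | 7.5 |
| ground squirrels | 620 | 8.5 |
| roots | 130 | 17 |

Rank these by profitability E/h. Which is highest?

carrion scraps

Profitability E/h (kJ/min): spawning salmon = 87/5.9 = 14.7, ant nests = 2000/7.3 = 274, carrion scraps = 2500/7.5 = 333, ground squirrels = 620/8.5 = 72.9, roots = 130/17 = 7.65.
Ranked: carrion scraps > ant nests > ground squirrels > spawning salmon > roots.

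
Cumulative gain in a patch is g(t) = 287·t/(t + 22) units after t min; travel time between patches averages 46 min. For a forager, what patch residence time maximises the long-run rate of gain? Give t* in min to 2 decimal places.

Maximise g(t)/(T+t): set derivative to zero → g'(t)(T+t) = g(t).
g'(t) = 287·22/(t + 22)². Setting 287·22/(t+22)² = 287t/[(t+22)(46+t)] gives 22(46+t) = t(t+22), so t² = 22×46 = 1012.
t* = √1012 = 31.81 min.

31.81 min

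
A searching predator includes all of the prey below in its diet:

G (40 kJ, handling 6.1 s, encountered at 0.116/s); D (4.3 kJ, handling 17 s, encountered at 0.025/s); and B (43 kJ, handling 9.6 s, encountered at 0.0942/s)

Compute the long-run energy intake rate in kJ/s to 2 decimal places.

2.90 kJ/s

R = (0.116×40 + 0.025×4.3 + 0.0942×43) / (1 + 0.116×6.1 + 0.025×17 + 0.0942×9.6) = 8.798/3.037 = 2.897 kJ/s.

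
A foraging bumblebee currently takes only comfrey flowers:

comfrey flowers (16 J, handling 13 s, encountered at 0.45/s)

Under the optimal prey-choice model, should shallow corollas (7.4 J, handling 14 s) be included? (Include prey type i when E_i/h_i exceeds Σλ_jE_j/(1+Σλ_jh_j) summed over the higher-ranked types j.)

Intake rate on the current diet: R = (0.45×16) / (1 + 0.45×13) = 7.2/6.85 = 1.051 J/s.
Profitability of shallow corollas: 7.4/14 = 0.5286 J/s.
0.5286 < 1.051, so adding shallow corollas would lower the average — exclude it.

No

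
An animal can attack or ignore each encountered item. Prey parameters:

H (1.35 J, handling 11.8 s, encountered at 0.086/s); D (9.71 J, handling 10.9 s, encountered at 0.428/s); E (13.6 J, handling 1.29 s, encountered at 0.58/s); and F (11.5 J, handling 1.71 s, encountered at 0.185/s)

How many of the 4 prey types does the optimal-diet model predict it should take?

Profitabilities (E/h, J/s): E 10.5, F 6.73, D 0.891, H 0.114. Add prey in this order while the next type's profitability exceeds the intake rate on those already taken.
Rate on top 1: 4.512. F: 6.73 > 4.512 → include.
Rate on top 2: 4.851. D: 0.891 < 4.851 → exclude; stop.
Optimal diet: E, F — 2 of 4 types.

2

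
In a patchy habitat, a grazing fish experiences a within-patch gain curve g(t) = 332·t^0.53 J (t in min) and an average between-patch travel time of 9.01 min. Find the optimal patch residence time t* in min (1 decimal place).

By the marginal value theorem, leave when the instantaneous gain rate g'(t) equals the habitat-wide average g(t)/(T + t).
g'(t) = 0.53·332·t^-0.47. Setting 0.53·332·t^-0.47 = 332·t^0.53/(9.01+t) gives 0.53(9.01+t) = t, so 0.47·t = 0.53×9.01.
t* = 0.53×9.01/0.47 = 10.16 min.

10.2 min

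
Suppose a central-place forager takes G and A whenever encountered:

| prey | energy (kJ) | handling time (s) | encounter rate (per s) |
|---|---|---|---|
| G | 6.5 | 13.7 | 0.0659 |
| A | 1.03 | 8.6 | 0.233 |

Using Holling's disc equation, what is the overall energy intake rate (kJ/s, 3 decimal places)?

0.171 kJ/s

Energy encountered per unit search time: 0.0659×6.5 + 0.233×1.03 = 0.6683 kJ/s.
Handling time per unit search time: 0.0659×13.7 + 0.233×8.6 = 2.907.
Rate = 0.6683/(1 + 2.907) = 0.1711 kJ/s.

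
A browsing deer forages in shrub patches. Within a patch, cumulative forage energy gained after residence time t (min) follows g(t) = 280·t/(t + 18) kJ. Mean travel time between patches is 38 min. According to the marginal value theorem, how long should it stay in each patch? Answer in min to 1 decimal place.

26.2 min

Maximise g(t)/(T+t): set derivative to zero → g'(t)(T+t) = g(t).
g'(t) = 280·18/(t + 18)². Setting 280·18/(t+18)² = 280t/[(t+18)(38+t)] gives 18(38+t) = t(t+18), so t² = 18×38 = 684.
t* = √684 = 26.15 min.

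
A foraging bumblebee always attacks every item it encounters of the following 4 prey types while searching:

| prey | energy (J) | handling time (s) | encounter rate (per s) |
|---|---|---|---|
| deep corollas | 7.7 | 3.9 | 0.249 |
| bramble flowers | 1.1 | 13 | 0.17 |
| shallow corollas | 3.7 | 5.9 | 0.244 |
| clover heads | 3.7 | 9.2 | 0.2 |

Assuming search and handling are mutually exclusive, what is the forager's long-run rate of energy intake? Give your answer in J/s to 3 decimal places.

0.502 J/s

R = Σλ_iE_i / (1 + Σλ_ih_i)
Numerator: 0.249×7.7 + 0.17×1.1 + 0.244×3.7 + 0.2×3.7 = 3.747
Denominator: 1 + 0.249×3.9 + 0.17×13 + 0.244×5.9 + 0.2×9.2 = 7.461
R = 3.747/7.461 = 0.5022 J/s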